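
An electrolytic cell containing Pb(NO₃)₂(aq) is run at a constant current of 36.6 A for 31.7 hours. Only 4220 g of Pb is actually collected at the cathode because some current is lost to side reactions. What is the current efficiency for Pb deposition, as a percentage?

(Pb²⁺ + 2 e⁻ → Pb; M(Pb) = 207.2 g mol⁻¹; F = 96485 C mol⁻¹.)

94.1 %

Q = I·t = 36.60 × 114120 = 4177000 C; n(e⁻) = 4177000/96485 = 43.29 mol.
Theoretical n(Pb) = n(e⁻)/2 = 21.64 mol, i.e. m_theo = 21.64 × 207.2 = 4485 g.
Efficiency = m_actual / m_theo = 4220 / 4485 = 94.1 %.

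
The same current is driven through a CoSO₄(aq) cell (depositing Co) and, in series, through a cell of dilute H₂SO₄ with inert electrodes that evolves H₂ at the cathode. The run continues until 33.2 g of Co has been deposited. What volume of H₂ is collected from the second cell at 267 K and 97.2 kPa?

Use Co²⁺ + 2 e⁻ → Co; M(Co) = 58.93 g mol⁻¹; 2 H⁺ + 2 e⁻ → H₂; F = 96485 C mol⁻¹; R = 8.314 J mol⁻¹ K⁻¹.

n(Co) = 33.2 / 58.93 = 0.5634 mol, so n(e⁻) = 2 × 0.5634 = 1.127 mol.
The cells are in series, so the same 1.127 mol of electrons passes through the second cell.
2 H⁺ + 2 e⁻ → H₂ — 2 mol e⁻ per mol H₂, so n(H₂) = 1.127/2 = 0.5634 mol.
V = nRT/P = (0.5634 × 8.314 × 267) / (97.2 × 10³) = 0.0129 m³ = 12.9 L.

12.9 L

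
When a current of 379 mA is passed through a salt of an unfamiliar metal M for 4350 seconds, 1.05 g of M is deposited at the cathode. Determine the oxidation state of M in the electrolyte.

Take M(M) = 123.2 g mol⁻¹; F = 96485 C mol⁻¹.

Q = I·t = 0.3790 A × 4350.0 s = 1649 C, so n(e⁻) = 1649/96485 = 0.01709 mol.
n(M) deposited = 1.05 / 123.2 = 0.008523 mol.
Electrons per atom = n(e⁻)/n(M) = 0.01709 / 0.008523 = 2.00 ≈ 2, so the ion is M²⁺.

+2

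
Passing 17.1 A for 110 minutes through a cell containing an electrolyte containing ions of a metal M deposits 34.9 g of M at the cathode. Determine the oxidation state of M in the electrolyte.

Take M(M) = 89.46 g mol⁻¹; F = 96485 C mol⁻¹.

Q = I·t = 17.10 A × 6600.0 s = 112900 C, so n(e⁻) = 112900/96485 = 1.170 mol.
n(M) deposited = 34.9 / 89.46 = 0.3901 mol.
Electrons per atom = n(e⁻)/n(M) = 1.170 / 0.3901 = 3.00 ≈ 3, so the ion is M³⁺.

+3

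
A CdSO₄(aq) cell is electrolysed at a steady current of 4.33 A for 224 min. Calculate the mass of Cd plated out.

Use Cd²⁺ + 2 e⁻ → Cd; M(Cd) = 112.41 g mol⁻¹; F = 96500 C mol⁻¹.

33.9 g

Q = I·t = 4.330 A × 13440 s = 58200 C.
n(e⁻) = Q/F = 58200 / 96500 = 0.6031 mol.
Cd²⁺ + 2 e⁻ → Cd, so n(Cd) = n(e⁻)/2 = 0.3015 mol.
m = n·M = 0.3015 × 112.41 = 33.9 g.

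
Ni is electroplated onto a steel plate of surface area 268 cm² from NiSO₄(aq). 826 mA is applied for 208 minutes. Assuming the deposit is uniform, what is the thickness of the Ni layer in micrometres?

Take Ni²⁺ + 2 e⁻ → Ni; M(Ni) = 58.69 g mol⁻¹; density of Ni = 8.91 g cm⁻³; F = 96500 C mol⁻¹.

Q = I·t = 0.8260 × 12480 = 10310 C; n(e⁻) = 0.1068 mol.
n(Ni) = n(e⁻)/2 = 0.05341 mol, so m = 0.05341 × 58.69 = 3.135 g.
Volume = m/ρ = 3.135 / 8.91 = 0.3518 cm³.
Thickness = V/A = 0.3518 / 268 = 0.00131 cm = 13.1 μm.

13.1 μm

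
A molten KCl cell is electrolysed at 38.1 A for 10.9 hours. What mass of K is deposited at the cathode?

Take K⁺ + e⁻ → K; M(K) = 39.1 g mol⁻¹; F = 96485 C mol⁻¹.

Q = I·t = 38.10 A × 39240 s = 1495000 C.
n(e⁻) = Q/F = 1495000 / 96485 = 15.50 mol.
K⁺ + e⁻ → K, so n(K) = n(e⁻)/1 = 15.50 mol.
m = n·M = 15.50 × 39.1 = 606 g.

606 g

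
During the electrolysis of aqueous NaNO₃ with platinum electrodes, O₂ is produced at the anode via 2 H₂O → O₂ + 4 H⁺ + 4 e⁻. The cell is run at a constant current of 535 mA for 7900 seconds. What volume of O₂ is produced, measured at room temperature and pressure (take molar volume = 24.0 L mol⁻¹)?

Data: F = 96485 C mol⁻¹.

Q = I·t = 0.5350 A × 7900.0 s = 4226 C.
n(e⁻) = Q/F = 4226 / 96485 = 0.04380 mol.
4 electrons are transferred per O₂ molecule, so n(O₂) = 0.04380 / 4 = 0.01095 mol.
V = n × V_m = 0.01095 × 24.0 = 0.263 L.

0.263 L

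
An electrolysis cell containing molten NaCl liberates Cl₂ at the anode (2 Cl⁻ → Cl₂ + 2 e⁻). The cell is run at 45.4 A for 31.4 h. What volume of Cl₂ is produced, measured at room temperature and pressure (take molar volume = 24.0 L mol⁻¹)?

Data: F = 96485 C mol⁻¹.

Q = I·t = 45.40 A × 113040 s = 5132000 C.
n(e⁻) = Q/F = 5132000 / 96485 = 53.19 mol.
2 electrons are transferred per Cl₂ molecule, so n(Cl₂) = 53.19 / 2 = 26.59 mol.
V = n × V_m = 26.59 × 24.0 = 638 L.

638 L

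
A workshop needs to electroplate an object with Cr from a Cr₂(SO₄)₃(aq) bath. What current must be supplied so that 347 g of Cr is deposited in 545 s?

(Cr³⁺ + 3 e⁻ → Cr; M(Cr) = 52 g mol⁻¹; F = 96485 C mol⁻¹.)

3540 A

n(Cr) = 347 / 52 = 6.673 mol.
n(e⁻) = 3 × 6.673 = 20.02 mol.
Q = n(e⁻)·F = 20.02 × 96485 = 1932000 C.
I = Q/t = 1932000 / 545.00 s = 3540 A.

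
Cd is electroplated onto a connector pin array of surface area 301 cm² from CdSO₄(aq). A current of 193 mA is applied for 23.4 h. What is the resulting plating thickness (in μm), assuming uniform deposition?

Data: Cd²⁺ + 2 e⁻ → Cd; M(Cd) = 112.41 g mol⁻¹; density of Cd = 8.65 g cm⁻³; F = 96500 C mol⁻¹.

36.4 μm

Q = I·t = 0.1930 × 84240 = 16260 C; n(e⁻) = 0.1685 mol.
n(Cd) = n(e⁻)/2 = 0.08424 mol, so m = 0.08424 × 112.41 = 9.469 g.
Volume = m/ρ = 9.469 / 8.65 = 1.095 cm³.
Thickness = V/A = 1.095 / 301 = 0.00364 cm = 36.4 μm.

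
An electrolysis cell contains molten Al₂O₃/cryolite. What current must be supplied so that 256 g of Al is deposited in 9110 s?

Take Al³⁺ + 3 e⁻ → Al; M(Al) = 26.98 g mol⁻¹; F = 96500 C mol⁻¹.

302 A

n(Al) = 256 / 26.98 = 9.489 mol.
n(e⁻) = 3 × 9.489 = 28.47 mol.
Q = n(e⁻)·F = 28.47 × 96500 = 2747000 C.
I = Q/t = 2747000 / 9110.0 s = 302 A.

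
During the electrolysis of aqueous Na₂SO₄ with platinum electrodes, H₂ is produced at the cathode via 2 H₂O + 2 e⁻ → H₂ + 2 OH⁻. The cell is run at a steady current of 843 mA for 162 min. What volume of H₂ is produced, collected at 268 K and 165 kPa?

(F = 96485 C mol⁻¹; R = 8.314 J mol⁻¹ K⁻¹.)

0.573 L

Q = I·t = 0.8430 A × 9720.0 s = 8194 C.
n(e⁻) = Q/F = 8194 / 96485 = 0.08492 mol.
2 electrons are transferred per H₂ molecule, so n(H₂) = 0.08492 / 2 = 0.04246 mol.
V = nRT/P = (0.04246 × 8.314 × 268) / (165 × 10³ Pa) = 5.73 × 10⁻⁴ m³ = 0.573 L.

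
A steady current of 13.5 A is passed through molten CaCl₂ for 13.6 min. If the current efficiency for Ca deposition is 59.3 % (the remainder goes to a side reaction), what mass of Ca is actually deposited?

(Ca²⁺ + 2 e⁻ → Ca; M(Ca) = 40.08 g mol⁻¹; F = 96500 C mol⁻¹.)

1.36 g

Q = I·t = 13.50 × 816.00 = 11020 C.
n(e⁻) = 11020/96500 = 0.1142 mol; theoretically n(Ca) = 0.1142/2 = 0.05708 mol, m_theo = 2.288 g.
At 59.3 % efficiency, m_actual = 0.593 × 2.288 = 1.36 g.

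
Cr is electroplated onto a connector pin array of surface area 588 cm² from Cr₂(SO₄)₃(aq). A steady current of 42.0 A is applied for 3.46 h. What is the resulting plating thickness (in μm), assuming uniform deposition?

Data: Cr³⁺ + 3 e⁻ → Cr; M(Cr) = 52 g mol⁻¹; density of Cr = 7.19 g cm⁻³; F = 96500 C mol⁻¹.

Q = I·t = 42.00 × 12456 = 523200 C; n(e⁻) = 5.421 mol.
n(Cr) = n(e⁻)/3 = 1.807 mol, so m = 1.807 × 52 = 93.97 g.
Volume = m/ρ = 93.97 / 7.19 = 13.07 cm³.
Thickness = V/A = 13.07 / 588 = 0.0222 cm = 222 μm.

222 μm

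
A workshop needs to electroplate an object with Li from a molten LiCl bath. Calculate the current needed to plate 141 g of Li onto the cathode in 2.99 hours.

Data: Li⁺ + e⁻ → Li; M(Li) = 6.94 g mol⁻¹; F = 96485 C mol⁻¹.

182 A

n(Li) = 141 / 6.94 = 20.32 mol.
n(e⁻) = 1 × 20.32 = 20.32 mol.
Q = n(e⁻)·F = 20.32 × 96485 = 1960000 C.
I = Q/t = 1960000 / 10764 s = 182 A.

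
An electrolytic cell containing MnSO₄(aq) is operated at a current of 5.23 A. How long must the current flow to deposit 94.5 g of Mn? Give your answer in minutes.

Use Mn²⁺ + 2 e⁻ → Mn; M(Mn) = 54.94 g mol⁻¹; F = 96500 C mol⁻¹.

n(Mn) = m/M = 94.5 / 54.94 = 1.720 mol.
Each Mn atom requires 2 electrons, so n(e⁻) = 2 × 1.720 = 3.440 mol.
Q = n(e⁻)·F = 3.440 × 96500 = 332000 C.
t = Q/I = 332000 / 5.230 A = 63470 s = 1060 min.

1060 min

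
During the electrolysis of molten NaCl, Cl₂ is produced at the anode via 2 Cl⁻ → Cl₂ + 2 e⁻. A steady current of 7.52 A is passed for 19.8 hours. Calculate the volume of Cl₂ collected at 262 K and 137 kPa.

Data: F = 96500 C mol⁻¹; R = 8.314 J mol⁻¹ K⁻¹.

44.2 L

Q = I·t = 7.520 A × 71280 s = 536000 C.
n(e⁻) = Q/F = 536000 / 96500 = 5.555 mol.
2 electrons are transferred per Cl₂ molecule, so n(Cl₂) = 5.555 / 2 = 2.777 mol.
V = nRT/P = (2.777 × 8.314 × 262) / (137 × 10³ Pa) = 0.0442 m³ = 44.2 L.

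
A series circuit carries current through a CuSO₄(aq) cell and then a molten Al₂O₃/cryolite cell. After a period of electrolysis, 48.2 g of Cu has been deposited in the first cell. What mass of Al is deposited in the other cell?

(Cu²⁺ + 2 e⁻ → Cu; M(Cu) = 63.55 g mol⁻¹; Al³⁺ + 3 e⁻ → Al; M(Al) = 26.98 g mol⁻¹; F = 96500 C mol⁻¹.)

n(Cu) = 48.2 / 63.55 = 0.7585 mol.
Since Cu²⁺ + 2 e⁻ → Cu, n(e⁻) passed = 2 × 0.7585 = 1.517 mol.
Cells in series carry the same charge, so the same 1.517 mol of electrons passes through cell 2.
Al³⁺ + 3 e⁻ → Al, so n(Al) = 1.517 / 3 = 0.5056 mol.
m(Al) = 0.5056 × 26.98 = 13.6 g.

13.6 g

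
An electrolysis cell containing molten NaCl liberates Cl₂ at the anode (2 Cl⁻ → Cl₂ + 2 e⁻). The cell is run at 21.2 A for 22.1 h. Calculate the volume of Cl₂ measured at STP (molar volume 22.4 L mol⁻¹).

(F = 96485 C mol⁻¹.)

Q = I·t = 21.20 A × 79560 s = 1687000 C.
n(e⁻) = Q/F = 1687000 / 96485 = 17.48 mol.
2 electrons are transferred per Cl₂ molecule, so n(Cl₂) = 17.48 / 2 = 8.741 mol.
V = n × V_m = 8.741 × 22.4 = 196 L.

196 L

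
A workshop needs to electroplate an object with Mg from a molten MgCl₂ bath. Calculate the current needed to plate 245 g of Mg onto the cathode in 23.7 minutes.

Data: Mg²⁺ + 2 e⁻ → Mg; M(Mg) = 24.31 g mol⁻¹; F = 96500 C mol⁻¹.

1370 A

n(Mg) = 245 / 24.31 = 10.08 mol.
n(e⁻) = 2 × 10.08 = 20.16 mol.
Q = n(e⁻)·F = 20.16 × 96500 = 1945000 C.
I = Q/t = 1945000 / 1422.0 s = 1370 A.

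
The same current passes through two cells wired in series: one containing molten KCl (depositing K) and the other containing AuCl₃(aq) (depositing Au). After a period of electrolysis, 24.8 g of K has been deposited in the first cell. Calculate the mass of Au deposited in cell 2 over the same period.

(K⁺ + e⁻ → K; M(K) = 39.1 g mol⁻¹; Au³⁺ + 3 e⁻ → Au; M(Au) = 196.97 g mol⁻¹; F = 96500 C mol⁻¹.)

n(K) = 24.8 / 39.1 = 0.6343 mol.
Since K⁺ + e⁻ → K, n(e⁻) passed = 1 × 0.6343 = 0.6343 mol.
Cells in series carry the same charge, so the same 0.6343 mol of electrons passes through cell 2.
Au³⁺ + 3 e⁻ → Au, so n(Au) = 0.6343 / 3 = 0.2114 mol.
m(Au) = 0.2114 × 196.97 = 41.6 g.

41.6 g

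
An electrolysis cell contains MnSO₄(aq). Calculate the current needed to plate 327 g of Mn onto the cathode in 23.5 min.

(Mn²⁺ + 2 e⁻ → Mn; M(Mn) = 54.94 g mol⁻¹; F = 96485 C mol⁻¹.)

815 A

n(Mn) = 327 / 54.94 = 5.952 mol.
n(e⁻) = 2 × 5.952 = 11.90 mol.
Q = n(e⁻)·F = 11.90 × 96485 = 1149000 C.
I = Q/t = 1149000 / 1410.0 s = 815 A.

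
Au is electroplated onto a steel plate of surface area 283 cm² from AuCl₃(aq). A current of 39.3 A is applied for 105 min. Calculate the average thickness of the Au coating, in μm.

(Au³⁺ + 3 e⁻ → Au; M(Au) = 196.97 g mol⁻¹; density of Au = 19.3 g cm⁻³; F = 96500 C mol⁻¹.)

Q = I·t = 39.30 × 6300.0 = 247600 C; n(e⁻) = 2.566 mol.
n(Au) = n(e⁻)/3 = 0.8552 mol, so m = 0.8552 × 196.97 = 168.5 g.
Volume = m/ρ = 168.5 / 19.3 = 8.728 cm³.
Thickness = V/A = 8.728 / 283 = 0.0308 cm = 308 μm.

308 μm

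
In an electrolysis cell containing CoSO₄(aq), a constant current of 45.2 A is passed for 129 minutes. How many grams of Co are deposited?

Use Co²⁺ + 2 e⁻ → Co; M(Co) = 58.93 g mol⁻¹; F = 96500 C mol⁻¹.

107 g

Q = I·t = 45.20 A × 7740.0 s = 349800 C.
n(e⁻) = Q/F = 349800 / 96500 = 3.625 mol.
Co²⁺ + 2 e⁻ → Co, so n(Co) = n(e⁻)/2 = 1.813 mol.
m = n·M = 1.813 × 58.93 = 107 g.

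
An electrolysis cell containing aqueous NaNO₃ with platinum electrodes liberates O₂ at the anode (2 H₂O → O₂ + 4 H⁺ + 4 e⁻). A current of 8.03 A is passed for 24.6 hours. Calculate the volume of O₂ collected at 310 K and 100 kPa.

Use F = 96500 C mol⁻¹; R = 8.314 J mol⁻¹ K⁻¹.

Q = I·t = 8.030 A × 88560 s = 711100 C.
n(e⁻) = Q/F = 711100 / 96500 = 7.369 mol.
4 electrons are transferred per O₂ molecule, so n(O₂) = 7.369 / 4 = 1.842 mol.
V = nRT/P = (1.842 × 8.314 × 310) / (100 × 10³ Pa) = 0.0475 m³ = 47.5 L.

47.5 L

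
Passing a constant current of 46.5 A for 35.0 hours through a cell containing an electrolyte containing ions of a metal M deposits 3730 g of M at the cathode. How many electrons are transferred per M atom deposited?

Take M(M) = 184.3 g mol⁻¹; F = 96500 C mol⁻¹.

3

Q = I·t = 46.50 A × 126000 s = 5859000 C, so n(e⁻) = 5859000/96500 = 60.72 mol.
n(M) deposited = 3730 / 184.3 = 20.24 mol.
Electrons per atom = n(e⁻)/n(M) = 60.72 / 20.24 = 3.00 ≈ 3, so the ion is M³⁺.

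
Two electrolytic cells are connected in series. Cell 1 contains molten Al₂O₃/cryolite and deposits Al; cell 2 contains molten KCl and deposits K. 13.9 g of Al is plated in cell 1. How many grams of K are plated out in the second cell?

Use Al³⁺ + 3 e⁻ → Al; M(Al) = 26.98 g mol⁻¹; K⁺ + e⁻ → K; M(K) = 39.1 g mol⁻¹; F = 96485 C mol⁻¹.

n(Al) = 13.9 / 26.98 = 0.5152 mol.
Since Al³⁺ + 3 e⁻ → Al, n(e⁻) passed = 3 × 0.5152 = 1.546 mol.
Cells in series carry the same charge, so the same 1.546 mol of electrons passes through cell 2.
K⁺ + e⁻ → K, so n(K) = 1.546 / 1 = 1.546 mol.
m(K) = 1.546 × 39.1 = 60.4 g.

60.4 g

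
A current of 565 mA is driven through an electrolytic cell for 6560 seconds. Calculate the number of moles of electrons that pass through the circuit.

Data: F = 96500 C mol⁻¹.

0.0384 mol

Q = I·t = 0.5650 A × 6560.0 s = 3706 C.
n(e⁻) = Q/F = 3706 / 96500 = 0.0384 mol.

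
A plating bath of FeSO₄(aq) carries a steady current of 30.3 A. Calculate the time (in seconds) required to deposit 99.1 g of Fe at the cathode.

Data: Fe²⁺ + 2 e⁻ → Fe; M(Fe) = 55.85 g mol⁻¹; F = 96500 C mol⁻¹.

11300 s

n(Fe) = m/M = 99.1 / 55.85 = 1.774 mol.
Each Fe atom requires 2 electrons, so n(e⁻) = 2 × 1.774 = 3.549 mol.
Q = n(e⁻)·F = 3.549 × 96500 = 342500 C.
t = Q/I = 342500 / 30.30 A = 11300 s.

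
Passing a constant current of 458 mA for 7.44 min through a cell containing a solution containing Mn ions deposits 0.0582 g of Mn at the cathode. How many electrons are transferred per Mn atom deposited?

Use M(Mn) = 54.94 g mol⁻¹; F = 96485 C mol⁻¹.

Q = I·t = 0.4580 A × 446.40 s = 204.5 C, so n(e⁻) = 204.5/96485 = 0.002119 mol.
n(Mn) deposited = 0.0582 / 54.94 = 0.001059 mol.
Electrons per atom = n(e⁻)/n(Mn) = 0.002119 / 0.001059 = 2.00 ≈ 2, so the ion is Mn²⁺.

2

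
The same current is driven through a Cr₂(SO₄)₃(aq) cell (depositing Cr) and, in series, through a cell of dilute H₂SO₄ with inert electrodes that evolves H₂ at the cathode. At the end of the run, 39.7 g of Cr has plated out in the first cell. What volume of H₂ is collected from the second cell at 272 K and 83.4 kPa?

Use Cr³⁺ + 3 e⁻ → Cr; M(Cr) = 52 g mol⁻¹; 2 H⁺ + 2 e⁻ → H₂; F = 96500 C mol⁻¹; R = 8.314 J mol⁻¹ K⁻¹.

n(Cr) = 39.7 / 52 = 0.7635 mol, so n(e⁻) = 3 × 0.7635 = 2.290 mol.
The cells are in series, so the same 2.290 mol of electrons passes through the second cell.
2 H⁺ + 2 e⁻ → H₂ — 2 mol e⁻ per mol H₂, so n(H₂) = 2.290/2 = 1.145 mol.
V = nRT/P = (1.145 × 8.314 × 272) / (83.4 × 10³) = 0.0311 m³ = 31.1 L.

31.1 L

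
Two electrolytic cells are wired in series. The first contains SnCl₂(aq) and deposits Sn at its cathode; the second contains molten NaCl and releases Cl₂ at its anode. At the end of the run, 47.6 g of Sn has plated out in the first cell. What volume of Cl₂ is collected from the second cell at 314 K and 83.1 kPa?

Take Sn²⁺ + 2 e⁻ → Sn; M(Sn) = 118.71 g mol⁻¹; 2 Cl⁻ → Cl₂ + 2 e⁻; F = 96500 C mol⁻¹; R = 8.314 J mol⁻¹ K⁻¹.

n(Sn) = 47.6 / 118.71 = 0.4010 mol, so n(e⁻) = 2 × 0.4010 = 0.8020 mol.
The cells are in series, so the same 0.8020 mol of electrons passes through the second cell.
2 Cl⁻ → Cl₂ + 2 e⁻ — 2 mol e⁻ per mol Cl₂, so n(Cl₂) = 0.8020/2 = 0.4010 mol.
V = nRT/P = (0.4010 × 8.314 × 314) / (83.1 × 10³) = 0.0126 m³ = 12.6 L.

12.6 L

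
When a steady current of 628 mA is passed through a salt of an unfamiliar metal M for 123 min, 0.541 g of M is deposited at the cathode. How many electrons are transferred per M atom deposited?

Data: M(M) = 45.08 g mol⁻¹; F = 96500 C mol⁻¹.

4

Q = I·t = 0.6280 A × 7380.0 s = 4635 C, so n(e⁻) = 4635/96500 = 0.04803 mol.
n(M) deposited = 0.541 / 45.08 = 0.01200 mol.
Electrons per atom = n(e⁻)/n(M) = 0.04803 / 0.01200 = 4.00 ≈ 4, so the ion is M⁴⁺.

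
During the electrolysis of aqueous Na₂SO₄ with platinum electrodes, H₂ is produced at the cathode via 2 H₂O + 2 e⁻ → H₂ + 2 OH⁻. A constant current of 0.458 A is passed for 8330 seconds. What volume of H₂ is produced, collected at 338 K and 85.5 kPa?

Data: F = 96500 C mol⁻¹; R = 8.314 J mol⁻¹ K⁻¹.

Q = I·t = 0.4580 A × 8330.0 s = 3815 C.
n(e⁻) = Q/F = 3815 / 96500 = 0.03954 mol.
2 electrons are transferred per H₂ molecule, so n(H₂) = 0.03954 / 2 = 0.01977 mol.
V = nRT/P = (0.01977 × 8.314 × 338) / (85.5 × 10³ Pa) = 6.50 × 10⁻⁴ m³ = 0.650 L.

0.650 L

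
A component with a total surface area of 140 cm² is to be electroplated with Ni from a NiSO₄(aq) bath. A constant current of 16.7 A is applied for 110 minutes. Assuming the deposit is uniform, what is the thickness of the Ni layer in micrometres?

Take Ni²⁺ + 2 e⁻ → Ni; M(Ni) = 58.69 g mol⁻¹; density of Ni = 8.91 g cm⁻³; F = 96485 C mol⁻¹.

Q = I·t = 16.70 × 6600.0 = 110200 C; n(e⁻) = 1.142 mol.
n(Ni) = n(e⁻)/2 = 0.5712 mol, so m = 0.5712 × 58.69 = 33.52 g.
Volume = m/ρ = 33.52 / 8.91 = 3.762 cm³.
Thickness = V/A = 3.762 / 140 = 0.0269 cm = 269 μm.

269 μm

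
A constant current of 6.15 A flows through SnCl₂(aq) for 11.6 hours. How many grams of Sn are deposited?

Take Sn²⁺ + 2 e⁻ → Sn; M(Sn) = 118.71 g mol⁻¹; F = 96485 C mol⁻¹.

158 g

Q = I·t = 6.150 A × 41760 s = 256800 C.
n(e⁻) = Q/F = 256800 / 96485 = 2.662 mol.
Sn²⁺ + 2 e⁻ → Sn, so n(Sn) = n(e⁻)/2 = 1.331 mol.
m = n·M = 1.331 × 118.71 = 158 g.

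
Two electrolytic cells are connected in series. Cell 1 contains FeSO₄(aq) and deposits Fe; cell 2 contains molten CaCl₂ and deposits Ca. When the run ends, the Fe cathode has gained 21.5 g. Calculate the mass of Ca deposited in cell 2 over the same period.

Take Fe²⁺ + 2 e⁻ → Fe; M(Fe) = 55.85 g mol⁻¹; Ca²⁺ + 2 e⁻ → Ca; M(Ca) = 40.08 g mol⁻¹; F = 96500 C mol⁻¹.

15.4 g

n(Fe) = 21.5 / 55.85 = 0.3850 mol.
Since Fe²⁺ + 2 e⁻ → Fe, n(e⁻) passed = 2 × 0.3850 = 0.7699 mol.
Cells in series carry the same charge, so the same 0.7699 mol of electrons passes through cell 2.
Ca²⁺ + 2 e⁻ → Ca, so n(Ca) = 0.7699 / 2 = 0.3850 mol.
m(Ca) = 0.3850 × 40.08 = 15.4 g.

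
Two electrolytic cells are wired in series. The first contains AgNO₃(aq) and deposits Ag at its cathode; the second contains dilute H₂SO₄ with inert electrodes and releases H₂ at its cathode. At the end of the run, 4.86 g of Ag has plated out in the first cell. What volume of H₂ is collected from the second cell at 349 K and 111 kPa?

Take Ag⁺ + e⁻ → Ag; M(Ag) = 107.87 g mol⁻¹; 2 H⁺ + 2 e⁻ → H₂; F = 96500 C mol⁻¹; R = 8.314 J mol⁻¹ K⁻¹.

n(Ag) = 4.86 / 107.87 = 0.04505 mol, so n(e⁻) = 1 × 0.04505 = 0.04505 mol.
The cells are in series, so the same 0.04505 mol of electrons passes through the second cell.
2 H⁺ + 2 e⁻ → H₂ — 2 mol e⁻ per mol H₂, so n(H₂) = 0.04505/2 = 0.02253 mol.
V = nRT/P = (0.02253 × 8.314 × 349) / (111 × 10³) = 5.89 × 10⁻⁴ m³ = 0.589 L.

0.589 L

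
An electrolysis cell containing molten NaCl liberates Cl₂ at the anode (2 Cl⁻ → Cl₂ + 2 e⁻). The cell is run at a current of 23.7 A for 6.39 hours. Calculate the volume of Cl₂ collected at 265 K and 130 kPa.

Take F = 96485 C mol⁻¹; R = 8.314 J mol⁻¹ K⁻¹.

Q = I·t = 23.70 A × 23004 s = 545200 C.
n(e⁻) = Q/F = 545200 / 96485 = 5.651 mol.
2 electrons are transferred per Cl₂ molecule, so n(Cl₂) = 5.651 / 2 = 2.825 mol.
V = nRT/P = (2.825 × 8.314 × 265) / (130 × 10³ Pa) = 0.0479 m³ = 47.9 L.

47.9 L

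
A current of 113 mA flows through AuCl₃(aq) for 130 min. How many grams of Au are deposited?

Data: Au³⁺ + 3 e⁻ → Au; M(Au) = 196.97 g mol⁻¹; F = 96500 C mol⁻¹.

Q = I·t = 0.1130 A × 7800.0 s = 881.4 C.
n(e⁻) = Q/F = 881.4 / 96500 = 0.009134 mol.
Au³⁺ + 3 e⁻ → Au, so n(Au) = n(e⁻)/3 = 0.003045 mol.
m = n·M = 0.003045 × 196.97 = 0.600 g.

0.600 g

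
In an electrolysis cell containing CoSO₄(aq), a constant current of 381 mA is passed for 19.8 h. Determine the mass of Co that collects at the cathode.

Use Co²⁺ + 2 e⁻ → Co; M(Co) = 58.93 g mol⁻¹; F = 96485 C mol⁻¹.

8.29 g

Q = I·t = 0.3810 A × 71280 s = 27160 C.
n(e⁻) = Q/F = 27160 / 96485 = 0.2815 mol.
Co²⁺ + 2 e⁻ → Co, so n(Co) = n(e⁻)/2 = 0.1407 mol.
m = n·M = 0.1407 × 58.93 = 8.29 g.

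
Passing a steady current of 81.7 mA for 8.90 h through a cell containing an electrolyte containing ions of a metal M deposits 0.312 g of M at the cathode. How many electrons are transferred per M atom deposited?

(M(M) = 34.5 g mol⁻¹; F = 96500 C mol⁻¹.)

3

Q = I·t = 0.08170 A × 32040 s = 2618 C, so n(e⁻) = 2618/96500 = 0.02713 mol.
n(M) deposited = 0.312 / 34.5 = 0.009043 mol.
Electrons per atom = n(e⁻)/n(M) = 0.02713 / 0.009043 = 3.00 ≈ 3, so the ion is M³⁺.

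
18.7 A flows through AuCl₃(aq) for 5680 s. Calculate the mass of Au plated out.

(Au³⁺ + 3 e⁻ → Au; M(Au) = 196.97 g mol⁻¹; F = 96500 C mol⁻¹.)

72.3 g

Q = I·t = 18.70 A × 5680.0 s = 106200 C.
n(e⁻) = Q/F = 106200 / 96500 = 1.101 mol.
Au³⁺ + 3 e⁻ → Au, so n(Au) = n(e⁻)/3 = 0.3669 mol.
m = n·M = 0.3669 × 196.97 = 72.3 g.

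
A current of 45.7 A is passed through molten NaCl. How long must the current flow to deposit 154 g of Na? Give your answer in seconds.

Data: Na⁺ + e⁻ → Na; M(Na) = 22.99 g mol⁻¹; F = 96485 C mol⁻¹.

n(Na) = m/M = 154 / 22.99 = 6.699 mol.
Each Na atom requires 1 electron, so n(e⁻) = 1 × 6.699 = 6.699 mol.
Q = n(e⁻)·F = 6.699 × 96485 = 646300 C.
t = Q/I = 646300 / 45.70 A = 14140 s.

14100 s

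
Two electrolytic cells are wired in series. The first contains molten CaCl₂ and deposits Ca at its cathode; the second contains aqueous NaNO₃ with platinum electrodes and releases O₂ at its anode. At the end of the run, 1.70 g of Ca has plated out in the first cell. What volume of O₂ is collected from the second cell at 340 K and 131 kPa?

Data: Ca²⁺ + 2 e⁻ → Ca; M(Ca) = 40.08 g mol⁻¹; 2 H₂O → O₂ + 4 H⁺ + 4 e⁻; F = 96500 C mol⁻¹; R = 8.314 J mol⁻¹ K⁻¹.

0.458 L

n(Ca) = 1.70 / 40.08 = 0.04242 mol, so n(e⁻) = 2 × 0.04242 = 0.08483 mol.
The cells are in series, so the same 0.08483 mol of electrons passes through the second cell.
2 H₂O → O₂ + 4 H⁺ + 4 e⁻ — 4 mol e⁻ per mol O₂, so n(O₂) = 0.08483/4 = 0.02121 mol.
V = nRT/P = (0.02121 × 8.314 × 340) / (131 × 10³) = 4.58 × 10⁻⁴ m³ = 0.458 L.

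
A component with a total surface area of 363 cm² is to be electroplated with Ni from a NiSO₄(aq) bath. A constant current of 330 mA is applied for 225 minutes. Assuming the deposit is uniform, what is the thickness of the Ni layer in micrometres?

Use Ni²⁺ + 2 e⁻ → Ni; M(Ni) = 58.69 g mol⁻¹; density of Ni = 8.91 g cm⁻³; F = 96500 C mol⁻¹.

4.19 μm

Q = I·t = 0.3300 × 13500 = 4455 C; n(e⁻) = 0.04617 mol.
n(Ni) = n(e⁻)/2 = 0.02308 mol, so m = 0.02308 × 58.69 = 1.355 g.
Volume = m/ρ = 1.355 / 8.91 = 0.1520 cm³.
Thickness = V/A = 0.1520 / 363 = 4.19 × 10⁻⁴ cm = 4.19 μm.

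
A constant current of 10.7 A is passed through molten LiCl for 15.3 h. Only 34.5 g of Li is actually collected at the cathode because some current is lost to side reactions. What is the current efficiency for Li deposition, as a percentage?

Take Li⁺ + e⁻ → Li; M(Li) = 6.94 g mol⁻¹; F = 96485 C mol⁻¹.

Q = I·t = 10.70 × 55080 = 589400 C; n(e⁻) = 589400/96485 = 6.108 mol.
Theoretical n(Li) = n(e⁻)/1 = 6.108 mol, i.e. m_theo = 6.108 × 6.94 = 42.39 g.
Efficiency = m_actual / m_theo = 34.5 / 42.39 = 81.4 %.

81.4 %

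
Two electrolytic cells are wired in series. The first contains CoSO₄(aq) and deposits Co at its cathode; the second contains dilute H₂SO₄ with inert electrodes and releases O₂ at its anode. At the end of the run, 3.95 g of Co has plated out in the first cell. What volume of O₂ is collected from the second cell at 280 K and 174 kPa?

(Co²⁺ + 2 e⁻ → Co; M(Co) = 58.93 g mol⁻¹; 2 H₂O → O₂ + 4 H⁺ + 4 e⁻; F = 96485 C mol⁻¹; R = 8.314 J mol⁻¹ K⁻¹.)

0.448 L

n(Co) = 3.95 / 58.93 = 0.06703 mol, so n(e⁻) = 2 × 0.06703 = 0.1341 mol.
The cells are in series, so the same 0.1341 mol of electrons passes through the second cell.
2 H₂O → O₂ + 4 H⁺ + 4 e⁻ — 4 mol e⁻ per mol O₂, so n(O₂) = 0.1341/4 = 0.03351 mol.
V = nRT/P = (0.03351 × 8.314 × 280) / (174 × 10³) = 4.48 × 10⁻⁴ m³ = 0.448 L.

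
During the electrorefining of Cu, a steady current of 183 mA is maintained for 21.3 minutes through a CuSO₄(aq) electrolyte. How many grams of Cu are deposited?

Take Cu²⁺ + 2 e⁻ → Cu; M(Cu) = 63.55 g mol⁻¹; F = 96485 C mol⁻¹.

Q = I·t = 0.1830 A × 1278.0 s = 233.9 C.
n(e⁻) = Q/F = 233.9 / 96485 = 0.002424 mol.
Cu²⁺ + 2 e⁻ → Cu, so n(Cu) = n(e⁻)/2 = 0.001212 mol.
m = n·M = 0.001212 × 63.55 = 0.0770 g.

0.0770 g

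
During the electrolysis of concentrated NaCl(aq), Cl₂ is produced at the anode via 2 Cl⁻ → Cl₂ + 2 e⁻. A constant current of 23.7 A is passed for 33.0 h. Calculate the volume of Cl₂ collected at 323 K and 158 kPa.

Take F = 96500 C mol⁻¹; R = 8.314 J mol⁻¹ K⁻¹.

248 L

Q = I·t = 23.70 A × 118800 s = 2816000 C.
n(e⁻) = Q/F = 2816000 / 96500 = 29.18 mol.
2 electrons are transferred per Cl₂ molecule, so n(Cl₂) = 29.18 / 2 = 14.59 mol.
V = nRT/P = (14.59 × 8.314 × 323) / (158 × 10³ Pa) = 0.248 m³ = 248 L.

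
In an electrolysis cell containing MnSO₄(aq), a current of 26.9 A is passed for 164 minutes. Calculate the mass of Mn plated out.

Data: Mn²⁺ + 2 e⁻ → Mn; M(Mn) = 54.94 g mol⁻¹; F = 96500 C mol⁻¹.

75.3 g

Q = I·t = 26.90 A × 9840.0 s = 264700 C.
n(e⁻) = Q/F = 264700 / 96500 = 2.743 mol.
Mn²⁺ + 2 e⁻ → Mn, so n(Mn) = n(e⁻)/2 = 1.371 mol.
m = n·M = 1.371 × 54.94 = 75.3 g.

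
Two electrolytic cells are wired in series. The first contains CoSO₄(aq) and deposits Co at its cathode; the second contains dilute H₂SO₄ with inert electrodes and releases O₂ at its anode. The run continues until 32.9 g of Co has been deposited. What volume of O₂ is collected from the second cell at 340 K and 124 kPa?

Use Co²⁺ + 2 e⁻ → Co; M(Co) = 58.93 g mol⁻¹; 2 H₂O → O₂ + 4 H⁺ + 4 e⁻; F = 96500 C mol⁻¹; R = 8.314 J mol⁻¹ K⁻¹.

6.36 L

n(Co) = 32.9 / 58.93 = 0.5583 mol, so n(e⁻) = 2 × 0.5583 = 1.117 mol.
The cells are in series, so the same 1.117 mol of electrons passes through the second cell.
2 H₂O → O₂ + 4 H⁺ + 4 e⁻ — 4 mol e⁻ per mol O₂, so n(O₂) = 1.117/4 = 0.2791 mol.
V = nRT/P = (0.2791 × 8.314 × 340) / (124 × 10³) = 0.00636 m³ = 6.36 L.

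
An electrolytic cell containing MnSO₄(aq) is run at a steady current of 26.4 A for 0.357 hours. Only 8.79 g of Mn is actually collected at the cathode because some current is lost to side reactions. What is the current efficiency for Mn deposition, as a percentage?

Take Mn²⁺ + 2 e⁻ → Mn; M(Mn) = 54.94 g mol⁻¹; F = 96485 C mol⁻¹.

91.0 %

Q = I·t = 26.40 × 1285.2 = 33930 C; n(e⁻) = 33930/96485 = 0.3517 mol.
Theoretical n(Mn) = n(e⁻)/2 = 0.1758 mol, i.e. m_theo = 0.1758 × 54.94 = 9.660 g.
Efficiency = m_actual / m_theo = 8.79 / 9.660 = 91.0 %.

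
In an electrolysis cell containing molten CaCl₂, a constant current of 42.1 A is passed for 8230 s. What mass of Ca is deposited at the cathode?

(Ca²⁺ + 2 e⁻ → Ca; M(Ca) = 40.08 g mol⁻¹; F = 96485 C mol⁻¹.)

Q = I·t = 42.10 A × 8230.0 s = 346500 C.
n(e⁻) = Q/F = 346500 / 96485 = 3.591 mol.
Ca²⁺ + 2 e⁻ → Ca, so n(Ca) = n(e⁻)/2 = 1.796 mol.
m = n·M = 1.796 × 40.08 = 72.0 g.

72.0 g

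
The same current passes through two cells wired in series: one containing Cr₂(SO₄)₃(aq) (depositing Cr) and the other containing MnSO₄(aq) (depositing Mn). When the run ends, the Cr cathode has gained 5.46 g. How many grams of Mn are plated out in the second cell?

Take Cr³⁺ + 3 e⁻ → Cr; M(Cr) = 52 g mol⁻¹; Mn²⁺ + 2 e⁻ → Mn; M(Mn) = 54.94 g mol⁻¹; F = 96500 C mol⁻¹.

8.65 g

n(Cr) = 5.46 / 52 = 0.1050 mol.
Since Cr³⁺ + 3 e⁻ → Cr, n(e⁻) passed = 3 × 0.1050 = 0.3150 mol.
Cells in series carry the same charge, so the same 0.3150 mol of electrons passes through cell 2.
Mn²⁺ + 2 e⁻ → Mn, so n(Mn) = 0.3150 / 2 = 0.1575 mol.
m(Mn) = 0.1575 × 54.94 = 8.65 g.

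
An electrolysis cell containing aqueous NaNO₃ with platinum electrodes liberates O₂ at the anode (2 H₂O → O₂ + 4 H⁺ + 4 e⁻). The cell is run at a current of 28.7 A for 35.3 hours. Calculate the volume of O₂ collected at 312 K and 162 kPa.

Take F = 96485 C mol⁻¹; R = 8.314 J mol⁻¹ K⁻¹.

151 L

Q = I·t = 28.70 A × 127080 s = 3647000 C.
n(e⁻) = Q/F = 3647000 / 96485 = 37.80 mol.
4 electrons are transferred per O₂ molecule, so n(O₂) = 37.80 / 4 = 9.450 mol.
V = nRT/P = (9.450 × 8.314 × 312) / (162 × 10³ Pa) = 0.151 m³ = 151 L.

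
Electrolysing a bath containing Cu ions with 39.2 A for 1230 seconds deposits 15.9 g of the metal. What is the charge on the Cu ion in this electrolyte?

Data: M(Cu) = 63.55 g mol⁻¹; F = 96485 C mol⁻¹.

+2

Q = I·t = 39.20 A × 1230.0 s = 48220 C, so n(e⁻) = 48220/96485 = 0.4997 mol.
n(Cu) deposited = 15.9 / 63.55 = 0.2502 mol.
Electrons per atom = n(e⁻)/n(Cu) = 0.4997 / 0.2502 = 2.00 ≈ 2, so the ion is Cu²⁺.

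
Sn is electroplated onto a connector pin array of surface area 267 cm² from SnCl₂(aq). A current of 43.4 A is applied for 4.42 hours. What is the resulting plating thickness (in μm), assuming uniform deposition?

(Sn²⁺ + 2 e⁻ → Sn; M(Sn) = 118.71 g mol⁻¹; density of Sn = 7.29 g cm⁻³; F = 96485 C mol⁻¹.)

Q = I·t = 43.40 × 15912 = 690600 C; n(e⁻) = 7.157 mol.
n(Sn) = n(e⁻)/2 = 3.579 mol, so m = 3.579 × 118.71 = 424.8 g.
Volume = m/ρ = 424.8 / 7.29 = 58.28 cm³.
Thickness = V/A = 58.28 / 267 = 0.218 cm = 2180 μm.

2180 μm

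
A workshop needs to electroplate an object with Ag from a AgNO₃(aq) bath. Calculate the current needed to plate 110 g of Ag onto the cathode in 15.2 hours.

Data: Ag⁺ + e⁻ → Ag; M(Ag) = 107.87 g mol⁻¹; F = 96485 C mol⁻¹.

1.80 A

n(Ag) = 110 / 107.87 = 1.020 mol.
n(e⁻) = 1 × 1.020 = 1.020 mol.
Q = n(e⁻)·F = 1.020 × 96485 = 98390 C.
I = Q/t = 98390 / 54720 s = 1.80 A.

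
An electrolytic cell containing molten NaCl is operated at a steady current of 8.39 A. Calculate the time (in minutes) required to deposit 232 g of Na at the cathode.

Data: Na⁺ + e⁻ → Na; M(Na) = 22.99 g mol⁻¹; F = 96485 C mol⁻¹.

1930 min

n(Na) = m/M = 232 / 22.99 = 10.09 mol.
Each Na atom requires 1 electron, so n(e⁻) = 1 × 10.09 = 10.09 mol.
Q = n(e⁻)·F = 10.09 × 96485 = 973700 C.
t = Q/I = 973700 / 8.390 A = 116100 s = 1930 min.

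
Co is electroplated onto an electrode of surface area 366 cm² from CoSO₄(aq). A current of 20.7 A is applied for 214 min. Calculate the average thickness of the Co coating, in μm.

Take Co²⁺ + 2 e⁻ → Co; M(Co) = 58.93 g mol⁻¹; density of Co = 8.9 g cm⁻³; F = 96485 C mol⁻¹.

Q = I·t = 20.70 × 12840 = 265800 C; n(e⁻) = 2.755 mol.
n(Co) = n(e⁻)/2 = 1.377 mol, so m = 1.377 × 58.93 = 81.17 g.
Volume = m/ρ = 81.17 / 8.9 = 9.120 cm³.
Thickness = V/A = 9.120 / 366 = 0.0249 cm = 249 μm.

249 μm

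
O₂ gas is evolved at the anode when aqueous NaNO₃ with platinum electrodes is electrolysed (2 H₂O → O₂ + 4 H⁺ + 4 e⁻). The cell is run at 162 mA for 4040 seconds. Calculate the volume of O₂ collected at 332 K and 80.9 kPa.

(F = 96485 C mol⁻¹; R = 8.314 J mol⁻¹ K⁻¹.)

0.0579 L

Q = I·t = 0.1620 A × 4040.0 s = 654.5 C.
n(e⁻) = Q/F = 654.5 / 96485 = 0.006783 mol.
4 electrons are transferred per O₂ molecule, so n(O₂) = 0.006783 / 4 = 0.001696 mol.
V = nRT/P = (0.001696 × 8.314 × 332) / (80.9 × 10³ Pa) = 5.79 × 10⁻⁵ m³ = 0.0579 L.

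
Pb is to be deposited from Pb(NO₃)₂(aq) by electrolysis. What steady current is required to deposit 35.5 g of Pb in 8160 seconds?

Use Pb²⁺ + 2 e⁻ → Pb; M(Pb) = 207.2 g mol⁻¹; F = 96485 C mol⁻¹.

n(Pb) = 35.5 / 207.2 = 0.1713 mol.
n(e⁻) = 2 × 0.1713 = 0.3427 mol.
Q = n(e⁻)·F = 0.3427 × 96485 = 33060 C.
I = Q/t = 33060 / 8160.0 s = 4.05 A.

4.05 A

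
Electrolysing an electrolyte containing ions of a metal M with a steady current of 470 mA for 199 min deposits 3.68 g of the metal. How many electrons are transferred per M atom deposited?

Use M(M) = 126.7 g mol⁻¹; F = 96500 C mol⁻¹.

2

Q = I·t = 0.4700 A × 11940 s = 5612 C, so n(e⁻) = 5612/96500 = 0.05815 mol.
n(M) deposited = 3.68 / 126.7 = 0.02904 mol.
Electrons per atom = n(e⁻)/n(M) = 0.05815 / 0.02904 = 2.00 ≈ 2, so the ion is M²⁺.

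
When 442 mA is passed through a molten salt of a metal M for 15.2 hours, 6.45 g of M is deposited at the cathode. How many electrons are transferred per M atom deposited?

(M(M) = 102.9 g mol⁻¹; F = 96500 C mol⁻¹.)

4

Q = I·t = 0.4420 A × 54720 s = 24190 C, so n(e⁻) = 24190/96500 = 0.2506 mol.
n(M) deposited = 6.45 / 102.9 = 0.06268 mol.
Electrons per atom = n(e⁻)/n(M) = 0.2506 / 0.06268 = 4.00 ≈ 4, so the ion is M⁴⁺.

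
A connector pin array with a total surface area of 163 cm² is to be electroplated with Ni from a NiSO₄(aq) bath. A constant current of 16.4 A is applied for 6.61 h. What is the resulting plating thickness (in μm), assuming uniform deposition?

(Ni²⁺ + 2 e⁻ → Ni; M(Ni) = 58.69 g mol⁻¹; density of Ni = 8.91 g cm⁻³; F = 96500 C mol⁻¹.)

Q = I·t = 16.40 × 23796 = 390300 C; n(e⁻) = 4.044 mol.
n(Ni) = n(e⁻)/2 = 2.022 mol, so m = 2.022 × 58.69 = 118.7 g.
Volume = m/ρ = 118.7 / 8.91 = 13.32 cm³.
Thickness = V/A = 13.32 / 163 = 0.0817 cm = 817 μm.

817 μm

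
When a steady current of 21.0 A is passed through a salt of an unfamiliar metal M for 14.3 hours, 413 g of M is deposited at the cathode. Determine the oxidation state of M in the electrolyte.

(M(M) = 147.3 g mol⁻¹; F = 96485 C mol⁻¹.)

Q = I·t = 21.00 A × 51480 s = 1081000 C, so n(e⁻) = 1081000/96485 = 11.20 mol.
n(M) deposited = 413 / 147.3 = 2.804 mol.
Electrons per atom = n(e⁻)/n(M) = 11.20 / 2.804 = 4.00 ≈ 4, so the ion is M⁴⁺.

+4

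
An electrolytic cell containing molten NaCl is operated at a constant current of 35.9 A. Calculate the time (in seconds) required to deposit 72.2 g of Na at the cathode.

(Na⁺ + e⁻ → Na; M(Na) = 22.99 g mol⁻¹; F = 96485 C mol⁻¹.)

n(Na) = m/M = 72.2 / 22.99 = 3.140 mol.
Each Na atom requires 1 electron, so n(e⁻) = 1 × 3.140 = 3.140 mol.
Q = n(e⁻)·F = 3.140 × 96485 = 303000 C.
t = Q/I = 303000 / 35.90 A = 8440 s.

8440 s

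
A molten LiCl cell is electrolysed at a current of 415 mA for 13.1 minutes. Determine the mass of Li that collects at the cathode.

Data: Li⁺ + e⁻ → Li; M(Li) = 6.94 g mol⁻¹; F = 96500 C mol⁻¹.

Q = I·t = 0.4150 A × 786.00 s = 326.2 C.
n(e⁻) = Q/F = 326.2 / 96500 = 0.003380 mol.
Li⁺ + e⁻ → Li, so n(Li) = n(e⁻)/1 = 0.003380 mol.
m = n·M = 0.003380 × 6.94 = 0.0235 g.

0.0235 g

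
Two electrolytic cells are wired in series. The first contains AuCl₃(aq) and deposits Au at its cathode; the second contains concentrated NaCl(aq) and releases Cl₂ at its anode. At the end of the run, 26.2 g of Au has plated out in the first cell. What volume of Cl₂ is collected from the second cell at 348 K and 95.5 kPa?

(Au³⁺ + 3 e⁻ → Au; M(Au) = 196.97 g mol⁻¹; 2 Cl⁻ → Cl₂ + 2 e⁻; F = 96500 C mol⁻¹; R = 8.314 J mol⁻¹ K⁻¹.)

6.04 L

n(Au) = 26.2 / 196.97 = 0.1330 mol, so n(e⁻) = 3 × 0.1330 = 0.3990 mol.
The cells are in series, so the same 0.3990 mol of electrons passes through the second cell.
2 Cl⁻ → Cl₂ + 2 e⁻ — 2 mol e⁻ per mol Cl₂, so n(Cl₂) = 0.3990/2 = 0.1995 mol.
V = nRT/P = (0.1995 × 8.314 × 348) / (95.5 × 10³) = 0.00604 m³ = 6.04 L.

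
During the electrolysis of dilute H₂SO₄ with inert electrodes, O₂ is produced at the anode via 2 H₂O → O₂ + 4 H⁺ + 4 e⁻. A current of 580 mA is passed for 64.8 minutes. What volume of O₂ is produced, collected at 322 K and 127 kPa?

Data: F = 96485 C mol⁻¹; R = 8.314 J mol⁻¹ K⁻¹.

0.123 L

Q = I·t = 0.5800 A × 3888.0 s = 2255 C.
n(e⁻) = Q/F = 2255 / 96485 = 0.02337 mol.
4 electrons are transferred per O₂ molecule, so n(O₂) = 0.02337 / 4 = 0.005843 mol.
V = nRT/P = (0.005843 × 8.314 × 322) / (127 × 10³ Pa) = 1.23 × 10⁻⁴ m³ = 0.123 L.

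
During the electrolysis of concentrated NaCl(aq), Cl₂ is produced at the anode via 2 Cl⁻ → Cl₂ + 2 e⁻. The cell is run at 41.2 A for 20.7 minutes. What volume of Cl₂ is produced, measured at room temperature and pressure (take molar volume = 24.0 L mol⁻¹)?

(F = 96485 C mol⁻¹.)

Q = I·t = 41.20 A × 1242.0 s = 51170 C.
n(e⁻) = Q/F = 51170 / 96485 = 0.5303 mol.
2 electrons are transferred per Cl₂ molecule, so n(Cl₂) = 0.5303 / 2 = 0.2652 mol.
V = n × V_m = 0.2652 × 24.0 = 6.36 L.

6.36 L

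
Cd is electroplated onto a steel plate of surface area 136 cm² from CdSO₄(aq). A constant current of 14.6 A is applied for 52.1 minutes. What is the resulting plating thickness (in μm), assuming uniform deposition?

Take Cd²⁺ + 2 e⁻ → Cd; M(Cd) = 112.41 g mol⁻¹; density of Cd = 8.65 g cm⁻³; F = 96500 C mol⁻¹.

226 μm

Q = I·t = 14.60 × 3126.0 = 45640 C; n(e⁻) = 0.4729 mol.
n(Cd) = n(e⁻)/2 = 0.2365 mol, so m = 0.2365 × 112.41 = 26.58 g.
Volume = m/ρ = 26.58 / 8.65 = 3.073 cm³.
Thickness = V/A = 3.073 / 136 = 0.0226 cm = 226 μm.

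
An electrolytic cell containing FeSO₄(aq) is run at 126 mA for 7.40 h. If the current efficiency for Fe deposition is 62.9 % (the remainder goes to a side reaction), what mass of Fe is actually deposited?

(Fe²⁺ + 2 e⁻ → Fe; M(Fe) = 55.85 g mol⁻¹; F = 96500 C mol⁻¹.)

Q = I·t = 0.1260 × 26640 = 3357 C.
n(e⁻) = 3357/96500 = 0.03478 mol; theoretically n(Fe) = 0.03478/2 = 0.01739 mol, m_theo = 0.9713 g.
At 62.9 % efficiency, m_actual = 0.629 × 0.9713 = 0.611 g.

0.611 g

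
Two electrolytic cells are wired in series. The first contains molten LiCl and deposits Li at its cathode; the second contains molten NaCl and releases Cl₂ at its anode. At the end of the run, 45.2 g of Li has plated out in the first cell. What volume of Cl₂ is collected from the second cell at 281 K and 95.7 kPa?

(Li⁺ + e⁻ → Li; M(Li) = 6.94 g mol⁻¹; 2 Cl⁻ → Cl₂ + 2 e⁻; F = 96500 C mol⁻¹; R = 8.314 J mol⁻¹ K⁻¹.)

n(Li) = 45.2 / 6.94 = 6.513 mol, so n(e⁻) = 1 × 6.513 = 6.513 mol.
The cells are in series, so the same 6.513 mol of electrons passes through the second cell.
2 Cl⁻ → Cl₂ + 2 e⁻ — 2 mol e⁻ per mol Cl₂, so n(Cl₂) = 6.513/2 = 3.256 mol.
V = nRT/P = (3.256 × 8.314 × 281) / (95.7 × 10³) = 0.0795 m³ = 79.5 L.

79.5 L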